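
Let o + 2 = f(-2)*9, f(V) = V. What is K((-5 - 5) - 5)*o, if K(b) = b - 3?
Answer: 360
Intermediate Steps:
K(b) = -3 + b
o = -20 (o = -2 - 2*9 = -2 - 18 = -20)
K((-5 - 5) - 5)*o = (-3 + ((-5 - 5) - 5))*(-20) = (-3 + (-10 - 5))*(-20) = (-3 - 15)*(-20) = -18*(-20) = 360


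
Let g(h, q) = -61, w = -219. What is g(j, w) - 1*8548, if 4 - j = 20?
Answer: -8609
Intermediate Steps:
j = -16 (j = 4 - 1*20 = 4 - 20 = -16)
g(j, w) - 1*8548 = -61 - 1*8548 = -61 - 8548 = -8609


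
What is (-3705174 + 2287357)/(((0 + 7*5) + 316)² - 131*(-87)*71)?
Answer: -1417817/932388 ≈ -1.5206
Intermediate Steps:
(-3705174 + 2287357)/(((0 + 7*5) + 316)² - 131*(-87)*71) = -1417817/(((0 + 35) + 316)² + 11397*71) = -1417817/((35 + 316)² + 809187) = -1417817/(351² + 809187) = -1417817/(123201 + 809187) = -1417817/932388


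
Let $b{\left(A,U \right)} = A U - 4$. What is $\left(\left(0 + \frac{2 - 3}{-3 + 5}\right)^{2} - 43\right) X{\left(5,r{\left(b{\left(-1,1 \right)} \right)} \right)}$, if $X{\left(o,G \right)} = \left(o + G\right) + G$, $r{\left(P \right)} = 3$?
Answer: $- \frac{1881}{4} \approx -470.25$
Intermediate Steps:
$b{\left(A,U \right)} = -4 + A U$
$X{\left(o,G \right)} = o + 2 G$ ($X{\left(o,G \right)} = \left(G + o\right) + G = o + 2 G$)
$\left(\left(0 + \frac{2 - 3}{-3 + 5}\right)^{2} - 43\right) X{\left(5,r{\left(b{\left(-1,1 \right)} \right)} \right)} = \left(\left(0 + \frac{2 - 3}{-3 + 5}\right)^{2} - 43\right) \left(5 + 2 \cdot 3\right) = \left(\left(0 - \frac{1}{2}\right)^{2} - 43\right) \left(5 + 6\right) = \left(\left(0 - \frac{1}{2}\right)^{2} - 43\right) 11 = \left(\left(- \frac{1}{2}\right)^{2} - 43\right) 11 = \left(\frac{1}{4} - 43\right) 11 = \left(- \frac{171}{4}\right) 11 = - \frac{1881}{4}$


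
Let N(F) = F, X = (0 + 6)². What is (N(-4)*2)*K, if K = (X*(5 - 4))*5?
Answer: -1440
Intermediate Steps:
X = 36 (X = 6² = 36)
K = 180 (K = (36*(5 - 4))*5 = (36*1)*5 = 36*5 = 180)
(N(-4)*2)*K = -4*2*180 = -8*180 = -1440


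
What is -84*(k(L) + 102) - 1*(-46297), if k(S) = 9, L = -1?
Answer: 36973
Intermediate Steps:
-84*(k(L) + 102) - 1*(-46297) = -84*(9 + 102) - 1*(-46297) = -84*111 + 46297 = -9324 + 46297 = 36973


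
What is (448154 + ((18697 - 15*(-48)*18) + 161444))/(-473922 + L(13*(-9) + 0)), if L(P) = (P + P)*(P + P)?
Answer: -641255/419166 ≈ -1.5298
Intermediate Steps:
L(P) = 4*P**2 (L(P) = (2*P)*(2*P) = 4*P**2)
(448154 + ((18697 - 15*(-48)*18) + 161444))/(-473922 + L(13*(-9) + 0)) = (448154 + ((18697 - 15*(-48)*18) + 161444))/(-473922 + 4*(13*(-9) + 0)**2) = (448154 + ((18697 + 720*18) + 161444))/(-473922 + 4*(-117 + 0)**2) = (448154 + ((18697 + 12960) + 161444))/(-473922 + 4*(-117)**2) = (448154 + (31657 + 161444))/(-473922 + 4*13689) = (448154 + 193101)/(-473922 + 54756) = 641255/(-419166) = 641255*(-1/419166) = -641255/419166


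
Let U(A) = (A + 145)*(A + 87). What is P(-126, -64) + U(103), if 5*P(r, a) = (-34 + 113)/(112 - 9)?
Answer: 24266879/515 ≈ 47120.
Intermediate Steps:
P(r, a) = 79/515 (P(r, a) = ((-34 + 113)/(112 - 9))/5 = (79/103)/5 = (79*(1/103))/5 = (1/5)*(79/103) = 79/515)
U(A) = (87 + A)*(145 + A) (U(A) = (145 + A)*(87 + A) = (87 + A)*(145 + A))
P(-126, -64) + U(103) = 79/515 + (12615 + 103**2 + 232*103) = 79/515 + (12615 + 10609 + 23896) = 79/515 + 47120 = 24266879/515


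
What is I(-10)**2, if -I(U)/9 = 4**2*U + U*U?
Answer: 291600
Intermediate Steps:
I(U) = -144*U - 9*U**2 (I(U) = -9*(4**2*U + U*U) = -9*(16*U + U**2) = -9*(U**2 + 16*U) = -144*U - 9*U**2)
I(-10)**2 = (-9*(-10)*(16 - 10))**2 = (-9*(-10)*6)**2 = 540**2 = 291600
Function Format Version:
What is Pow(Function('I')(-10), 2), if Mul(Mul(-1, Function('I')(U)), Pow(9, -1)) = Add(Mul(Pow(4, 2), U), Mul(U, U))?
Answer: 291600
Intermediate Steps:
Function('I')(U) = Add(Mul(-144, U), Mul(-9, Pow(U, 2))) (Function('I')(U) = Mul(-9, Add(Mul(Pow(4, 2), U), Mul(U, U))) = Mul(-9, Add(Mul(16, U), Pow(U, 2))) = Mul(-9, Add(Pow(U, 2), Mul(16, U))) = Add(Mul(-144, U), Mul(-9, Pow(U, 2))))
Pow(Function('I')(-10), 2) = Pow(Mul(-9, -10, Add(16, -10)), 2) = Pow(Mul(-9, -10, 6), 2) = Pow(540, 2) = 291600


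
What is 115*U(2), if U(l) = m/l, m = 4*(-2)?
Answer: -460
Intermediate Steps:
m = -8
U(l) = -8/l
115*U(2) = 115*(-8/2) = 115*(-8*½) = 115*(-4) = -460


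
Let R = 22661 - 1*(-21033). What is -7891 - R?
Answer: -51585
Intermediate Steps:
R = 43694 (R = 22661 + 21033 = 43694)
-7891 - R = -7891 - 1*43694 = -7891 - 43694 = -51585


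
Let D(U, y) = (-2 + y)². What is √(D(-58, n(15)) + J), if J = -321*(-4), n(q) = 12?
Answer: 2*√346 ≈ 37.202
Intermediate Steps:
J = 1284
√(D(-58, n(15)) + J) = √((-2 + 12)² + 1284) = √(10² + 1284) = √(100 + 1284) = √1384 = 2*√346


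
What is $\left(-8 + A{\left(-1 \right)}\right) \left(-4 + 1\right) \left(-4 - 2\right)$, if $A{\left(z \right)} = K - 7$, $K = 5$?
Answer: $-180$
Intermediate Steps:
$A{\left(z \right)} = -2$ ($A{\left(z \right)} = 5 - 7 = -2$)
$\left(-8 + A{\left(-1 \right)}\right) \left(-4 + 1\right) \left(-4 - 2\right) = \left(-8 - 2\right) \left(-4 + 1\right) \left(-4 - 2\right) = - 10 \left(\left(-3\right) \left(-6\right)\right) = \left(-10\right) 18 = -180$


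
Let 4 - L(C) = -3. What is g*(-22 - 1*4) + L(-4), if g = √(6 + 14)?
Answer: 7 - 52*√5 ≈ -109.28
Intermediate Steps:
L(C) = 7 (L(C) = 4 - 1*(-3) = 4 + 3 = 7)
g = 2*√5 (g = √20 = 2*√5 ≈ 4.4721)
g*(-22 - 1*4) + L(-4) = (2*√5)*(-22 - 1*4) + 7 = (2*√5)*(-22 - 4) + 7 = (2*√5)*(-26) + 7 = -52*√5 + 7 = 7 - 52*√5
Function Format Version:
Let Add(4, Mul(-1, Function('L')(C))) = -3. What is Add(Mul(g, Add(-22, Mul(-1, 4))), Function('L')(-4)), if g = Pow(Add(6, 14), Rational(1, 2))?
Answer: Add(7, Mul(-52, Pow(5, Rational(1, 2)))) ≈ -109.28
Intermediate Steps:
Function('L')(C) = 7 (Function('L')(C) = Add(4, Mul(-1, -3)) = Add(4, 3) = 7)
g = Mul(2, Pow(5, Rational(1, 2))) (g = Pow(20, Rational(1, 2)) = Mul(2, Pow(5, Rational(1, 2))) ≈ 4.4721)
Add(Mul(g, Add(-22, Mul(-1, 4))), Function('L')(-4)) = Add(Mul(Mul(2, Pow(5, Rational(1, 2))), Add(-22, Mul(-1, 4))), 7) = Add(Mul(Mul(2, Pow(5, Rational(1, 2))), Add(-22, -4)), 7) = Add(Mul(Mul(2, Pow(5, Rational(1, 2))), -26), 7) = Add(Mul(-52, Pow(5, Rational(1, 2))), 7) = Add(7, Mul(-52, Pow(5, Rational(1, 2))))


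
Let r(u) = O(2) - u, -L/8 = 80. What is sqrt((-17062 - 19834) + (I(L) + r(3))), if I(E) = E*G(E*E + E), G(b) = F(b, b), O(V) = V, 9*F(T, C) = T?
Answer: I*sqrt(29118497) ≈ 5396.2*I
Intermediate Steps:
L = -640 (L = -8*80 = -640)
F(T, C) = T/9
G(b) = b/9
r(u) = 2 - u
I(E) = E*(E/9 + E**2/9) (I(E) = E*((E*E + E)/9) = E*((E**2 + E)/9) = E*((E + E**2)/9) = E*(E/9 + E**2/9))
sqrt((-17062 - 19834) + (I(L) + r(3))) = sqrt((-17062 - 19834) + ((1/9)*(-640)**2*(1 - 640) + (2 - 1*3))) = sqrt(-36896 + ((1/9)*409600*(-639) + (2 - 3))) = sqrt(-36896 + (-29081600 - 1)) = sqrt(-36896 - 29081601) = sqrt(-29118497) = I*sqrt(29118497)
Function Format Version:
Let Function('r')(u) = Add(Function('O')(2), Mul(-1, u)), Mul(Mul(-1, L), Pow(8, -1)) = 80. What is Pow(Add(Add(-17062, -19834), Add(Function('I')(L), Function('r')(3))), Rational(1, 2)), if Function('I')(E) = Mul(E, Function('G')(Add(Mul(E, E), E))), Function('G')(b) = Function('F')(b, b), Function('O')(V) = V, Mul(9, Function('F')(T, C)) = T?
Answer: Mul(I, Pow(29118497, Rational(1, 2))) ≈ Mul(5396.2, I)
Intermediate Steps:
L = -640 (L = Mul(-8, 80) = -640)
Function('F')(T, C) = Mul(Rational(1, 9), T)
Function('G')(b) = Mul(Rational(1, 9), b)
Function('r')(u) = Add(2, Mul(-1, u))
Function('I')(E) = Mul(E, Add(Mul(Rational(1, 9), E), Mul(Rational(1, 9), Pow(E, 2)))) (Function('I')(E) = Mul(E, Mul(Rational(1, 9), Add(Mul(E, E), E))) = Mul(E, Mul(Rational(1, 9), Add(Pow(E, 2), E))) = Mul(E, Mul(Rational(1, 9), Add(E, Pow(E, 2)))) = Mul(E, Add(Mul(Rational(1, 9), E), Mul(Rational(1, 9), Pow(E, 2)))))
Pow(Add(Add(-17062, -19834), Add(Function('I')(L), Function('r')(3))), Rational(1, 2)) = Pow(Add(Add(-17062, -19834), Add(Mul(Rational(1, 9), Pow(-640, 2), Add(1, -640)), Add(2, Mul(-1, 3)))), Rational(1, 2)) = Pow(Add(-36896, Add(Mul(Rational(1, 9), 409600, -639), Add(2, -3))), Rational(1, 2)) = Pow(Add(-36896, Add(-29081600, -1)), Rational(1, 2)) = Pow(Add(-36896, -29081601), Rational(1, 2)) = Pow(-29118497, Rational(1, 2)) = Mul(I, Pow(29118497, Rational(1, 2)))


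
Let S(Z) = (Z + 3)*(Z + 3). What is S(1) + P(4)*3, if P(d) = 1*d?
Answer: 28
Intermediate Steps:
P(d) = d
S(Z) = (3 + Z)**2 (S(Z) = (3 + Z)*(3 + Z) = (3 + Z)**2)
S(1) + P(4)*3 = (3 + 1)**2 + 4*3 = 4**2 + 12 = 16 + 12 = 28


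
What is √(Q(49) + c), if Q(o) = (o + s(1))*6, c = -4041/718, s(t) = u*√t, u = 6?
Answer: √167221482/718 ≈ 18.010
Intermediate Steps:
s(t) = 6*√t
c = -4041/718 (c = -4041*1/718 = -4041/718 ≈ -5.6281)
Q(o) = 36 + 6*o (Q(o) = (o + 6*√1)*6 = (o + 6*1)*6 = (o + 6)*6 = (6 + o)*6 = 36 + 6*o)
√(Q(49) + c) = √((36 + 6*49) - 4041/718) = √((36 + 294) - 4041/718) = √(330 - 4041/718) = √(232899/718) = √167221482/718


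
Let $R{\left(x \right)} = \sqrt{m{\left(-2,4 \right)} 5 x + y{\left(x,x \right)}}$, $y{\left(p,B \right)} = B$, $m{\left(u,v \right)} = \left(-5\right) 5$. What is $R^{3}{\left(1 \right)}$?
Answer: $- 248 i \sqrt{31} \approx - 1380.8 i$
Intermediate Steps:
$m{\left(u,v \right)} = -25$
$R{\left(x \right)} = 2 \sqrt{31} \sqrt{- x}$ ($R{\left(x \right)} = \sqrt{\left(-25\right) 5 x + x} = \sqrt{- 125 x + x} = \sqrt{- 124 x} = 2 \sqrt{31} \sqrt{- x}$)
$R^{3}{\left(1 \right)} = \left(2 \sqrt{31} \sqrt{\left(-1\right) 1}\right)^{3} = \left(2 \sqrt{31} \sqrt{-1}\right)^{3} = \left(2 \sqrt{31} i\right)^{3} = \left(2 i \sqrt{31}\right)^{3} = - 248 i \sqrt{31}$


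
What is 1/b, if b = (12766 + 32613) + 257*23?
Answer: 1/51290 ≈ 1.9497e-5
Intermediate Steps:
b = 51290 (b = 45379 + 5911 = 51290)
1/b = 1/51290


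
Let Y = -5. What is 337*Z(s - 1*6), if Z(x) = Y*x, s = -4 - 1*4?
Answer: 23590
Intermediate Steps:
s = -8 (s = -4 - 4 = -8)
Z(x) = -5*x
337*Z(s - 1*6) = 337*(-5*(-8 - 1*6)) = 337*(-5*(-8 - 6)) = 337*(-5*(-14)) = 337*70 = 23590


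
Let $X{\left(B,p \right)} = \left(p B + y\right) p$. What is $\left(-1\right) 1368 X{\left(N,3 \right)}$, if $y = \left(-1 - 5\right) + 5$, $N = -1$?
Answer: $16416$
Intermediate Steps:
$y = -1$ ($y = -6 + 5 = -1$)
$X{\left(B,p \right)} = p \left(-1 + B p\right)$ ($X{\left(B,p \right)} = \left(p B - 1\right) p = \left(B p - 1\right) p = \left(-1 + B p\right) p = p \left(-1 + B p\right)$)
$\left(-1\right) 1368 X{\left(N,3 \right)} = \left(-1\right) 1368 \cdot 3 \left(-1 - 3\right) = - 1368 \cdot 3 \left(-1 - 3\right) = - 1368 \cdot 3 \left(-4\right) = \left(-1368\right) \left(-12\right) = 16416$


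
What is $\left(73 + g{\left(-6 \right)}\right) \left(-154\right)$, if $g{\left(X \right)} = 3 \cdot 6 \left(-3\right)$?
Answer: $-2926$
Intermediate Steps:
$g{\left(X \right)} = -54$ ($g{\left(X \right)} = 18 \left(-3\right) = -54$)
$\left(73 + g{\left(-6 \right)}\right) \left(-154\right) = \left(73 - 54\right) \left(-154\right) = 19 \left(-154\right) = -2926$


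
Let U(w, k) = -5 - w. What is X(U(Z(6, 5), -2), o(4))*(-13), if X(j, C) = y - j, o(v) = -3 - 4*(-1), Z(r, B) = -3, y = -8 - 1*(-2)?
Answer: 52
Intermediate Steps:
y = -6 (y = -8 + 2 = -6)
o(v) = 1 (o(v) = -3 + 4 = 1)
X(j, C) = -6 - j
X(U(Z(6, 5), -2), o(4))*(-13) = (-6 - (-5 - 1*(-3)))*(-13) = (-6 - (-5 + 3))*(-13) = (-6 - 1*(-2))*(-13) = (-6 + 2)*(-13) = -4*(-13) = 52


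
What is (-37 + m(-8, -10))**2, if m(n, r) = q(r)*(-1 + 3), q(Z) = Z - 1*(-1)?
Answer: 3025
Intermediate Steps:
q(Z) = 1 + Z (q(Z) = Z + 1 = 1 + Z)
m(n, r) = 2 + 2*r (m(n, r) = (1 + r)*(-1 + 3) = (1 + r)*2 = 2 + 2*r)
(-37 + m(-8, -10))**2 = (-37 + (2 + 2*(-10)))**2 = (-37 + (2 - 20))**2 = (-37 - 18)**2 = (-55)**2 = 3025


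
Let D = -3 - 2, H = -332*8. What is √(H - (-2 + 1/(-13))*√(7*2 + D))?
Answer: 7*I*√9139/13 ≈ 51.476*I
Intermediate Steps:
H = -2656
D = -5
√(H - (-2 + 1/(-13))*√(7*2 + D)) = √(-2656 - (-2 + 1/(-13))*√(7*2 - 5)) = √(-2656 - (-2 - 1/13)*√(14 - 5)) = √(-2656 - (-27)*√9/13) = √(-2656 - (-27)*3/13) = √(-2656 - 1*(-81/13)) = √(-2656 + 81/13) = √(-34447/13) = 7*I*√9139/13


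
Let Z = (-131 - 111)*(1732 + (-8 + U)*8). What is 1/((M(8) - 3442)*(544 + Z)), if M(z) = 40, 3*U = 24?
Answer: 1/1424077200 ≈ 7.0221e-10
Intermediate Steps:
U = 8 (U = (⅓)*24 = 8)
Z = -419144 (Z = (-131 - 111)*(1732 + (-8 + 8)*8) = -242*(1732 + 0*8) = -242*(1732 + 0) = -242*1732 = -419144)
1/((M(8) - 3442)*(544 + Z)) = 1/((40 - 3442)*(544 - 419144)) = 1/(-3402*(-418600)) = 1/1424077200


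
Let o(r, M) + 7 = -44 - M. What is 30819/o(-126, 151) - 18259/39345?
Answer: -1216261873/7947690 ≈ -153.03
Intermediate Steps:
o(r, M) = -51 - M (o(r, M) = -7 + (-44 - M) = -51 - M)
30819/o(-126, 151) - 18259/39345 = 30819/(-51 - 1*151) - 18259/39345 = 30819/(-51 - 151) - 18259*1/39345 = 30819/(-202) - 18259/39345 = 30819*(-1/202) - 18259/39345 = -30819/202 - 18259/39345 = -1216261873/7947690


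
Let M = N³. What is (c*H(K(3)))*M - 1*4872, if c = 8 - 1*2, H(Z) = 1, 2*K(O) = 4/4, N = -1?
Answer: -4878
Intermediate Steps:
K(O) = ½ (K(O) = (4/4)/2 = (4*(¼))/2 = (½)*1 = ½)
c = 6 (c = 8 - 2 = 6)
M = -1 (M = (-1)³ = -1)
(c*H(K(3)))*M - 1*4872 = (6*1)*(-1) - 1*4872 = 6*(-1) - 4872 = -6 - 4872 = -4878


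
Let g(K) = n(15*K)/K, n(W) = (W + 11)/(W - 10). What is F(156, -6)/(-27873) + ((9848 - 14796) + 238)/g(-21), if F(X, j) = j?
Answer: 7859635891/74328 ≈ 1.0574e+5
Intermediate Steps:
n(W) = (11 + W)/(-10 + W)
g(K) = (11 + 15*K)/(K*(-10 + 15*K)) (g(K) = ((11 + 15*K)/(-10 + 15*K))/K = (11 + 15*K)/(K*(-10 + 15*K)))
F(156, -6)/(-27873) + ((9848 - 14796) + 238)/g(-21) = -6/(-27873) + ((9848 - 14796) + 238)/(((⅕)*(11 + 15*(-21))/(-21*(-2 + 3*(-21))))) = -6*(-1/27873) + (-4948 + 238)/(((⅕)*(-1/21)*(11 - 315)/(-2 - 63))) = 2/9291 - 4710/((⅕)*(-1/21)*(-304)/(-65)) = 2/9291 - 4710/((⅕)*(-1/21)*(-1/65)*(-304)) = 2/9291 - 4710/(-304/6825) = 2/9291 - 4710*(-6825/304) = 2/9291 + 16072875/152 = 7859635891/74328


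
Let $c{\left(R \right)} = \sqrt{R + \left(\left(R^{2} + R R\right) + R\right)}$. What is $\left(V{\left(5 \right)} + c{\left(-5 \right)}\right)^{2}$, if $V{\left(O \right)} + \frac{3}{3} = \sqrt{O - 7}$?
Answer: $\left(-1 + 2 \sqrt{10} + i \sqrt{2}\right)^{2} \approx 26.351 + 15.06 i$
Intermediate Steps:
$V{\left(O \right)} = -1 + \sqrt{-7 + O}$ ($V{\left(O \right)} = -1 + \sqrt{O - 7} = -1 + \sqrt{-7 + O}$)
$c{\left(R \right)} = \sqrt{2 R + 2 R^{2}}$ ($c{\left(R \right)} = \sqrt{R + \left(\left(R^{2} + R^{2}\right) + R\right)} = \sqrt{R + \left(2 R^{2} + R\right)} = \sqrt{R + \left(R + 2 R^{2}\right)} = \sqrt{2 R + 2 R^{2}}$)
$\left(V{\left(5 \right)} + c{\left(-5 \right)}\right)^{2} = \left(\left(-1 + \sqrt{-7 + 5}\right) + \sqrt{2} \sqrt{- 5 \left(1 - 5\right)}\right)^{2} = \left(\left(-1 + \sqrt{-2}\right) + \sqrt{2} \sqrt{\left(-5\right) \left(-4\right)}\right)^{2} = \left(\left(-1 + i \sqrt{2}\right) + \sqrt{2} \sqrt{20}\right)^{2} = \left(\left(-1 + i \sqrt{2}\right) + \sqrt{2} \cdot 2 \sqrt{5}\right)^{2} = \left(\left(-1 + i \sqrt{2}\right) + 2 \sqrt{10}\right)^{2} = \left(-1 + 2 \sqrt{10} + i \sqrt{2}\right)^{2}$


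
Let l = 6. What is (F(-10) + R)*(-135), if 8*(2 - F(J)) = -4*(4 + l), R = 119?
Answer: -17010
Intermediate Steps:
F(J) = 7 (F(J) = 2 - (-1)*(4 + 6)/2 = 2 - (-1)*10/2 = 2 - ⅛*(-40) = 2 + 5 = 7)
(F(-10) + R)*(-135) = (7 + 119)*(-135) = 126*(-135) = -17010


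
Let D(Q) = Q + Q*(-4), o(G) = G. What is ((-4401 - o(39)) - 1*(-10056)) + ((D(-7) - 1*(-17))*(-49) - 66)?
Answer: 3688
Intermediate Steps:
D(Q) = -3*Q (D(Q) = Q - 4*Q = -3*Q)
((-4401 - o(39)) - 1*(-10056)) + ((D(-7) - 1*(-17))*(-49) - 66) = ((-4401 - 1*39) - 1*(-10056)) + ((-3*(-7) - 1*(-17))*(-49) - 66) = ((-4401 - 39) + 10056) + ((21 + 17)*(-49) - 66) = (-4440 + 10056) + (38*(-49) - 66) = 5616 + (-1862 - 66) = 5616 - 1928 = 3688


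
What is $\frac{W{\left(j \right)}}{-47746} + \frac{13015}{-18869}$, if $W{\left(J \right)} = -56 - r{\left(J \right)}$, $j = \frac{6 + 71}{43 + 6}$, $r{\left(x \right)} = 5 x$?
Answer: $- \frac{4341464887}{6306434918} \approx -0.68842$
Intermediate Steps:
$j = \frac{11}{7}$ ($j = \frac{77}{49} = 77 \cdot \frac{1}{49} = \frac{11}{7} \approx 1.5714$)
$W{\left(J \right)} = -56 - 5 J$
$\frac{W{\left(j \right)}}{-47746} + \frac{13015}{-18869} = \frac{-56 - \frac{55}{7}}{-47746} + \frac{13015}{-18869} = \left(-56 - \frac{55}{7}\right) \left(- \frac{1}{47746}\right) + 13015 \left(- \frac{1}{18869}\right) = \left(- \frac{447}{7}\right) \left(- \frac{1}{47746}\right) - \frac{13015}{18869} = \frac{447}{334222} - \frac{13015}{18869} = - \frac{4341464887}{6306434918}$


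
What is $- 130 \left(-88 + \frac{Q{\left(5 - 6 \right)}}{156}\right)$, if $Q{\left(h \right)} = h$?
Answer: $\frac{68645}{6} \approx 11441.0$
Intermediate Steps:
$- 130 \left(-88 + \frac{Q{\left(5 - 6 \right)}}{156}\right) = - 130 \left(-88 + \frac{5 - 6}{156}\right) = - 130 \left(-88 + \left(5 - 6\right) \frac{1}{156}\right) = - 130 \left(-88 - \frac{1}{156}\right) = \left(-130\right) \left(- \frac{13729}{156}\right) = \frac{68645}{6}$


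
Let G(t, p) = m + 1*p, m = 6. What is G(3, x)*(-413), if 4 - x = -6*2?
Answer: -9086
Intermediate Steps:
x = 16 (x = 4 - (-6)*2 = 4 - 1*(-12) = 4 + 12 = 16)
G(t, p) = 6 + p (G(t, p) = 6 + 1*p = 6 + p)
G(3, x)*(-413) = (6 + 16)*(-413) = 22*(-413) = -9086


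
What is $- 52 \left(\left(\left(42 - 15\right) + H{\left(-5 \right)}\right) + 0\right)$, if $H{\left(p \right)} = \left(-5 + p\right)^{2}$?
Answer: $-6604$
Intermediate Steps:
$- 52 \left(\left(\left(42 - 15\right) + H{\left(-5 \right)}\right) + 0\right) = - 52 \left(\left(\left(42 - 15\right) + \left(-5 - 5\right)^{2}\right) + 0\right) = - 52 \left(\left(27 + \left(-10\right)^{2}\right) + 0\right) = - 52 \left(\left(27 + 100\right) + 0\right) = - 52 \left(127 + 0\right) = \left(-52\right) 127 = -6604$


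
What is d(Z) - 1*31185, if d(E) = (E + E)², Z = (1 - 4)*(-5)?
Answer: -30285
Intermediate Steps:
Z = 15 (Z = -3*(-5) = 15)
d(E) = 4*E² (d(E) = (2*E)² = 4*E²)
d(Z) - 1*31185 = 4*15² - 1*31185 = 4*225 - 31185 = 900 - 31185 = -30285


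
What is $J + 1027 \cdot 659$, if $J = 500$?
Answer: $677293$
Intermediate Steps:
$J + 1027 \cdot 659 = 500 + 1027 \cdot 659 = 500 + 676793 = 677293$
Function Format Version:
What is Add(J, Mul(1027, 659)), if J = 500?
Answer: 677293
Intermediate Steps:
Add(J, Mul(1027, 659)) = Add(500, Mul(1027, 659)) = Add(500, 676793) = 677293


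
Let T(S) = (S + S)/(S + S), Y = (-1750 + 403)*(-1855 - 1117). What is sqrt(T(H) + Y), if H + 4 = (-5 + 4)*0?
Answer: 11*sqrt(33085) ≈ 2000.8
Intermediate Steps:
H = -4 (H = -4 + (-5 + 4)*0 = -4 - 1*0 = -4 + 0 = -4)
Y = 4003284 (Y = -1347*(-2972) = 4003284)
T(S) = 1 (T(S) = (2*S)/((2*S)) = (2*S)*(1/(2*S)) = 1)
sqrt(T(H) + Y) = sqrt(1 + 4003284) = sqrt(4003285) = 11*sqrt(33085)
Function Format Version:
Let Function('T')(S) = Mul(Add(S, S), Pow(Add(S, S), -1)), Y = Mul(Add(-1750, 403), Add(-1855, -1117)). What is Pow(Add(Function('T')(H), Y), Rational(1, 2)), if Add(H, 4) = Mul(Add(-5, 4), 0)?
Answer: Mul(11, Pow(33085, Rational(1, 2))) ≈ 2000.8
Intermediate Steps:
H = -4 (H = Add(-4, Mul(Add(-5, 4), 0)) = Add(-4, Mul(-1, 0)) = Add(-4, 0) = -4)
Y = 4003284 (Y = Mul(-1347, -2972) = 4003284)
Function('T')(S) = 1 (Function('T')(S) = Mul(Mul(2, S), Pow(Mul(2, S), -1)) = Mul(Mul(2, S), Mul(Rational(1, 2), Pow(S, -1))) = 1)
Pow(Add(Function('T')(H), Y), Rational(1, 2)) = Pow(Add(1, 4003284), Rational(1, 2)) = Pow(4003285, Rational(1, 2)) = Mul(11, Pow(33085, Rational(1, 2)))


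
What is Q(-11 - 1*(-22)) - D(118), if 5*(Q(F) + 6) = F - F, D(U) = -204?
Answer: 198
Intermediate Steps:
Q(F) = -6 (Q(F) = -6 + (F - F)/5 = -6 + (1/5)*0 = -6 + 0 = -6)
Q(-11 - 1*(-22)) - D(118) = -6 - 1*(-204) = -6 + 204 = 198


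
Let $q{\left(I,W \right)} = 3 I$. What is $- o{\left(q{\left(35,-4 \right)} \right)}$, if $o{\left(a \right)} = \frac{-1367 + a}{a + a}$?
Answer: $\frac{631}{105} \approx 6.0095$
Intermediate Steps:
$o{\left(a \right)} = \frac{-1367 + a}{2 a}$
$- o{\left(q{\left(35,-4 \right)} \right)} = - \frac{-1367 + 3 \cdot 35}{2 \cdot 3 \cdot 35} = - \frac{-1367 + 105}{2 \cdot 105} = - \frac{-1262}{2 \cdot 105} = \left(-1\right) \left(- \frac{631}{105}\right) = \frac{631}{105}$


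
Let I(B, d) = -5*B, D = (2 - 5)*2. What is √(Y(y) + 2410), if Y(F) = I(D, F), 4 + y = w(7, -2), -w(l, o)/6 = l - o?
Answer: 2*√610 ≈ 49.396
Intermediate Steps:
D = -6 (D = -3*2 = -6)
w(l, o) = -6*l + 6*o (w(l, o) = -6*(l - o) = -6*l + 6*o)
y = -58 (y = -4 + (-6*7 + 6*(-2)) = -4 + (-42 - 12) = -4 - 54 = -58)
Y(F) = 30 (Y(F) = -5*(-6) = 30)
√(Y(y) + 2410) = √(30 + 2410) = √2440 = 2*√610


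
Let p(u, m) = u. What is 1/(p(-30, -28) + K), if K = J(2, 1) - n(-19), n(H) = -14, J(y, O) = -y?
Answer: -1/18 ≈ -0.055556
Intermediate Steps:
K = 12 (K = -1*2 - 1*(-14) = -2 + 14 = 12)
1/(p(-30, -28) + K) = 1/(-30 + 12) = 1/(-18) = -1/18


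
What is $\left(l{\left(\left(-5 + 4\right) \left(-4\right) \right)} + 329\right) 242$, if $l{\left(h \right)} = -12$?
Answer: $76714$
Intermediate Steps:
$\left(l{\left(\left(-5 + 4\right) \left(-4\right) \right)} + 329\right) 242 = \left(-12 + 329\right) 242 = 317 \cdot 242 = 76714$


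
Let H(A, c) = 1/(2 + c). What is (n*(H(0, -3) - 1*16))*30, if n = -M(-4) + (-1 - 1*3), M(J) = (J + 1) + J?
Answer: -1530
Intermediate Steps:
M(J) = 1 + 2*J (M(J) = (1 + J) + J = 1 + 2*J)
n = 3 (n = -(1 + 2*(-4)) + (-1 - 1*3) = -(1 - 8) + (-1 - 3) = -1*(-7) - 4 = 7 - 4 = 3)
(n*(H(0, -3) - 1*16))*30 = (3*(1/(2 - 3) - 1*16))*30 = (3*(1/(-1) - 16))*30 = (3*(-1 - 16))*30 = (3*(-17))*30 = -51*30 = -1530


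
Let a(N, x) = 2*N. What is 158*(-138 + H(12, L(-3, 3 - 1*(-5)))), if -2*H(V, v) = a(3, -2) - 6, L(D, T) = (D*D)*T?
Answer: -21804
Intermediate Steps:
L(D, T) = T*D² (L(D, T) = D²*T = T*D²)
H(V, v) = 0 (H(V, v) = -(2*3 - 6)/2 = -(6 - 6)/2 = -½*0 = 0)
158*(-138 + H(12, L(-3, 3 - 1*(-5)))) = 158*(-138 + 0) = 158*(-138) = -21804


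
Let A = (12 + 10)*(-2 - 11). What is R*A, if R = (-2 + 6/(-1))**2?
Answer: -18304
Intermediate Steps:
A = -286 (A = 22*(-13) = -286)
R = 64 (R = (-2 + 6*(-1))**2 = (-2 - 6)**2 = (-8)**2 = 64)
R*A = 64*(-286) = -18304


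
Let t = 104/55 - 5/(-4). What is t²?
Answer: 477481/48400 ≈ 9.8653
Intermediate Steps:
t = 691/220 (t = 104*(1/55) - 5*(-¼) = 104/55 + 5/4 = 691/220 ≈ 3.1409)
t² = (691/220)² = 477481/48400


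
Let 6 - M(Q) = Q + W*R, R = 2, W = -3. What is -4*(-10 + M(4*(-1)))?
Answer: -24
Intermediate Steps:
M(Q) = 12 - Q (M(Q) = 6 - (Q - 3*2) = 6 - (Q - 6) = 6 - (-6 + Q) = 6 + (6 - Q) = 12 - Q)
-4*(-10 + M(4*(-1))) = -4*(-10 + (12 - 4*(-1))) = -4*(-10 + (12 - 1*(-4))) = -4*(-10 + (12 + 4)) = -4*(-10 + 16) = -4*6 = -24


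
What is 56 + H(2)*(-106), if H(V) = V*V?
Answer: -368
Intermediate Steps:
H(V) = V²
56 + H(2)*(-106) = 56 + 2²*(-106) = 56 + 4*(-106) = 56 - 424 = -368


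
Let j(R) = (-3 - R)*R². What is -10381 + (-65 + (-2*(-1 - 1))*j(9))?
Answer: -14334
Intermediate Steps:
j(R) = R²*(-3 - R)
-10381 + (-65 + (-2*(-1 - 1))*j(9)) = -10381 + (-65 + (-2*(-1 - 1))*(9²*(-3 - 1*9))) = -10381 + (-65 + (-2*(-2))*(81*(-3 - 9))) = -10381 + (-65 + 4*(81*(-12))) = -10381 + (-65 + 4*(-972)) = -10381 + (-65 - 3888) = -10381 - 3953 = -14334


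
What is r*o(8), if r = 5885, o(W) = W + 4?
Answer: 70620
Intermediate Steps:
o(W) = 4 + W
r*o(8) = 5885*(4 + 8) = 5885*12 = 70620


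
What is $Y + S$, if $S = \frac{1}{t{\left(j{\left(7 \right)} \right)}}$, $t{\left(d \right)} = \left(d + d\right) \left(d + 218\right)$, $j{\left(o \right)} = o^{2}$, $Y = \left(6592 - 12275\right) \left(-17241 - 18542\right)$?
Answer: $\frac{5320981408975}{26166} \approx 2.0335 \cdot 10^{8}$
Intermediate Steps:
$Y = 203354789$ ($Y = \left(-5683\right) \left(-35783\right) = 203354789$)
$t{\left(d \right)} = 2 d \left(218 + d\right)$
$S = \frac{1}{26166}$ ($S = \frac{1}{2 \cdot 7^{2} \left(218 + 7^{2}\right)} = \frac{1}{2 \cdot 49 \left(218 + 49\right)} = \frac{1}{2 \cdot 49 \cdot 267} = \frac{1}{26166} \approx 3.8218 \cdot 10^{-5}$)
$Y + S = 203354789 + \frac{1}{26166} = \frac{5320981408975}{26166}$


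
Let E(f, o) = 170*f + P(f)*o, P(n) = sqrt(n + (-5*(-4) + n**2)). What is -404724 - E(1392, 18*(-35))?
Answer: -641364 + 1260*sqrt(484769) ≈ 2.3592e+5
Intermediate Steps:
P(n) = sqrt(20 + n + n**2) (P(n) = sqrt(n + (20 + n**2)) = sqrt(20 + n + n**2))
E(f, o) = 170*f + o*sqrt(20 + f + f**2) (E(f, o) = 170*f + sqrt(20 + f + f**2)*o = 170*f + o*sqrt(20 + f + f**2))
-404724 - E(1392, 18*(-35)) = -404724 - (170*1392 + (18*(-35))*sqrt(20 + 1392 + 1392**2)) = -404724 - (236640 - 630*sqrt(20 + 1392 + 1937664)) = -404724 - (236640 - 1260*sqrt(484769)) = -404724 + (-236640 + 1260*sqrt(484769)) = -641364 + 1260*sqrt(484769)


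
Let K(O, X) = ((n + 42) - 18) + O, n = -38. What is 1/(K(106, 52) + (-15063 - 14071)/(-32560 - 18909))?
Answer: 51469/4764282 ≈ 0.010803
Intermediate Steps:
K(O, X) = -14 + O (K(O, X) = ((-38 + 42) - 18) + O = (4 - 18) + O = -14 + O)
1/(K(106, 52) + (-15063 - 14071)/(-32560 - 18909)) = 1/((-14 + 106) + (-15063 - 14071)/(-32560 - 18909)) = 1/(92 - 29134/(-51469)) = 1/(92 - 29134*(-1/51469)) = 1/(92 + 29134/51469) = 1/(4764282/51469) = 51469/4764282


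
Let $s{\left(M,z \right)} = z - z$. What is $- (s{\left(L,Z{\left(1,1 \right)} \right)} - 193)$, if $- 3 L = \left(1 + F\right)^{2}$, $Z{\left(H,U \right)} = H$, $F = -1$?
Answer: $193$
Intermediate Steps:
$L = 0$ ($L = - \frac{\left(1 - 1\right)^{2}}{3} = - \frac{0^{2}}{3} = \left(- \frac{1}{3}\right) 0 = 0$)
$s{\left(M,z \right)} = 0$
$- (s{\left(L,Z{\left(1,1 \right)} \right)} - 193) = - (0 - 193) = \left(-1\right) \left(-193\right) = 193$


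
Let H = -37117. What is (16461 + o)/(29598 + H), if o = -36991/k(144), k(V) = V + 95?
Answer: -3897188/1797041 ≈ -2.1687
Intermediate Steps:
k(V) = 95 + V
o = -36991/239 (o = -36991/(95 + 144) = -36991/239 ≈ -154.77)
(16461 + o)/(29598 + H) = (16461 - 36991/239)/(29598 - 37117) = (3897188/239)/(-7519) = (3897188/239)*(-1/7519) = -3897188/1797041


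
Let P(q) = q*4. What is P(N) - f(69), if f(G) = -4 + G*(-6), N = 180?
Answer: 1138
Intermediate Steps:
f(G) = -4 - 6*G
P(q) = 4*q
P(N) - f(69) = 4*180 - (-4 - 6*69) = 720 - (-4 - 414) = 720 - 1*(-418) = 720 + 418 = 1138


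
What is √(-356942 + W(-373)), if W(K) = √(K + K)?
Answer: √(-356942 + I*√746) ≈ 0.023 + 597.45*I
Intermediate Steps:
W(K) = √2*√K (W(K) = √(2*K) = √2*√K)
√(-356942 + W(-373)) = √(-356942 + √2*√(-373)) = √(-356942 + √2*(I*√373)) = √(-356942 + I*√746)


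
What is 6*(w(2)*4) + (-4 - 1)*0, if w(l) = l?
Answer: 48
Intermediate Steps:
6*(w(2)*4) + (-4 - 1)*0 = 6*(2*4) + (-4 - 1)*0 = 6*8 - 5*0 = 48 + 0 = 48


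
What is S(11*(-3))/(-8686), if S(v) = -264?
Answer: 132/4343 ≈ 0.030394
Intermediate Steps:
S(11*(-3))/(-8686) = -264/(-8686) = -264*(-1/8686) = 132/4343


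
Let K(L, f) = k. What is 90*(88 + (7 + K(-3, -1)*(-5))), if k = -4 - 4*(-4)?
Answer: 3150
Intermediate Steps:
k = 12 (k = -4 + 16 = 12)
K(L, f) = 12
90*(88 + (7 + K(-3, -1)*(-5))) = 90*(88 + (7 + 12*(-5))) = 90*(88 + (7 - 60)) = 90*(88 - 53) = 90*35 = 3150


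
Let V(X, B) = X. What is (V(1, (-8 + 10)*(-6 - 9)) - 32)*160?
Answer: -4960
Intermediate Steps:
(V(1, (-8 + 10)*(-6 - 9)) - 32)*160 = (1 - 32)*160 = -31*160 = -4960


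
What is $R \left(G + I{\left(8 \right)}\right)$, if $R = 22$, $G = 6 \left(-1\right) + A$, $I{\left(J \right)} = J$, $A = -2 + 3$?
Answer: $66$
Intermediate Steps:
$A = 1$
$G = -5$ ($G = 6 \left(-1\right) + 1 = -6 + 1 = -5$)
$R \left(G + I{\left(8 \right)}\right) = 22 \left(-5 + 8\right) = 22 \cdot 3 = 66$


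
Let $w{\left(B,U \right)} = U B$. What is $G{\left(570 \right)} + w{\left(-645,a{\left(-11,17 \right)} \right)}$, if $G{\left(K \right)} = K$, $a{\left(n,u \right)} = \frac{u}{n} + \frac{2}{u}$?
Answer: $\frac{278805}{187} \approx 1490.9$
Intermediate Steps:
$a{\left(n,u \right)} = \frac{2}{u} + \frac{u}{n}$
$w{\left(B,U \right)} = B U$
$G{\left(570 \right)} + w{\left(-645,a{\left(-11,17 \right)} \right)} = 570 - 645 \left(\frac{2}{17} + \frac{17}{-11}\right) = 570 - 645 \left(2 \cdot \frac{1}{17} + 17 \left(- \frac{1}{11}\right)\right) = 570 - 645 \left(\frac{2}{17} - \frac{17}{11}\right) = 570 - - \frac{172215}{187} = 570 + \frac{172215}{187} = \frac{278805}{187}$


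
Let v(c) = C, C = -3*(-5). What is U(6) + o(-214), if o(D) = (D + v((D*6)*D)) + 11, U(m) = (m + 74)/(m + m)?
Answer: -544/3 ≈ -181.33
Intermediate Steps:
C = 15
v(c) = 15
U(m) = (74 + m)/(2*m) (U(m) = (74 + m)/((2*m)) = (74 + m)*(1/(2*m)) = (74 + m)/(2*m))
o(D) = 26 + D (o(D) = (D + 15) + 11 = (15 + D) + 11 = 26 + D)
U(6) + o(-214) = (½)*(74 + 6)/6 + (26 - 214) = (½)*(⅙)*80 - 188 = 20/3 - 188 = -544/3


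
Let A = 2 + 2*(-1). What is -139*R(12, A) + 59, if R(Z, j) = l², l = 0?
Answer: 59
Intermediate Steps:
A = 0 (A = 2 - 2 = 0)
R(Z, j) = 0 (R(Z, j) = 0² = 0)
-139*R(12, A) + 59 = -139*0 + 59 = 0 + 59 = 59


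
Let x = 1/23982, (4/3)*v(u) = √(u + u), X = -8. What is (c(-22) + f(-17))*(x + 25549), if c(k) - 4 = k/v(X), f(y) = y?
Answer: -7965309547/23982 + 6739877309*I/35973 ≈ -3.3214e+5 + 1.8736e+5*I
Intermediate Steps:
v(u) = 3*√2*√u/4 (v(u) = 3*√(u + u)/4 = 3*√(2*u)/4 = 3*(√2*√u)/4 = 3*√2*√u/4)
x = 1/23982 ≈ 4.1698e-5
c(k) = 4 - I*k/3 (c(k) = 4 + k/((3*√2*√(-8)/4)) = 4 + k/((3*√2*(2*I*√2)/4)) = 4 + k/((3*I)) = 4 + k*(-I/3) = 4 - I*k/3)
(c(-22) + f(-17))*(x + 25549) = ((4 - ⅓*I*(-22)) - 17)*(1/23982 + 25549) = ((4 + 22*I/3) - 17)*(612716119/23982) = (-13 + 22*I/3)*(612716119/23982) = -7965309547/23982 + 6739877309*I/35973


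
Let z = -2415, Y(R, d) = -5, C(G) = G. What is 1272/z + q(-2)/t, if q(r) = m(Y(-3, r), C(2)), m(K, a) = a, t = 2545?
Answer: -215494/409745 ≈ -0.52592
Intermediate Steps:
q(r) = 2
1272/z + q(-2)/t = 1272/(-2415) + 2/2545 = 1272*(-1/2415) + 2*(1/2545) = -424/805 + 2/2545 = -215494/409745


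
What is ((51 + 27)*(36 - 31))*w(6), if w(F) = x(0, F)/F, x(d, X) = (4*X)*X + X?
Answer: 9750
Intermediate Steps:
x(d, X) = X + 4*X² (x(d, X) = 4*X² + X = X + 4*X²)
w(F) = 1 + 4*F (w(F) = (F*(1 + 4*F))/F = 1 + 4*F)
((51 + 27)*(36 - 31))*w(6) = ((51 + 27)*(36 - 31))*(1 + 4*6) = (78*5)*(1 + 24) = 390*25 = 9750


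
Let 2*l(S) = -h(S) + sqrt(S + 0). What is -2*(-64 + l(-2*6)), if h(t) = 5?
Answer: 133 - 2*I*sqrt(3) ≈ 133.0 - 3.4641*I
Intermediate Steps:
l(S) = -5/2 + sqrt(S)/2 (l(S) = (-1*5 + sqrt(S + 0))/2 = (-5 + sqrt(S))/2 = -5/2 + sqrt(S)/2)
-2*(-64 + l(-2*6)) = -2*(-64 + (-5/2 + sqrt(-2*6)/2)) = -2*(-64 + (-5/2 + sqrt(-12)/2)) = -2*(-64 + (-5/2 + (2*I*sqrt(3))/2)) = -2*(-64 + (-5/2 + I*sqrt(3))) = -2*(-133/2 + I*sqrt(3)) = 133 - 2*I*sqrt(3)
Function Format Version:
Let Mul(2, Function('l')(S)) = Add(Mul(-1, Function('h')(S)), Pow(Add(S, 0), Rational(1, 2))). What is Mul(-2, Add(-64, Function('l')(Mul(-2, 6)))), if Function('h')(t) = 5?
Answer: Add(133, Mul(-2, I, Pow(3, Rational(1, 2)))) ≈ Add(133.00, Mul(-3.4641, I))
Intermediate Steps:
Function('l')(S) = Add(Rational(-5, 2), Mul(Rational(1, 2), Pow(S, Rational(1, 2)))) (Function('l')(S) = Mul(Rational(1, 2), Add(Mul(-1, 5), Pow(Add(S, 0), Rational(1, 2)))) = Mul(Rational(1, 2), Add(-5, Pow(S, Rational(1, 2)))) = Add(Rational(-5, 2), Mul(Rational(1, 2), Pow(S, Rational(1, 2)))))
Mul(-2, Add(-64, Function('l')(Mul(-2, 6)))) = Mul(-2, Add(-64, Add(Rational(-5, 2), Mul(Rational(1, 2), Pow(Mul(-2, 6), Rational(1, 2)))))) = Mul(-2, Add(-64, Add(Rational(-5, 2), Mul(Rational(1, 2), Pow(-12, Rational(1, 2)))))) = Mul(-2, Add(-64, Add(Rational(-5, 2), Mul(Rational(1, 2), Mul(2, I, Pow(3, Rational(1, 2))))))) = Mul(-2, Add(-64, Add(Rational(-5, 2), Mul(I, Pow(3, Rational(1, 2)))))) = Mul(-2, Add(Rational(-133, 2), Mul(I, Pow(3, Rational(1, 2))))) = Add(133, Mul(-2, I, Pow(3, Rational(1, 2))))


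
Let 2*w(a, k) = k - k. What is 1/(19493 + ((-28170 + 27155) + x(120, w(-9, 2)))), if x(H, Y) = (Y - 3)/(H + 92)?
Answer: 212/3917333 ≈ 5.4118e-5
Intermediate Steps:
w(a, k) = 0 (w(a, k) = (k - k)/2 = (½)*0 = 0)
x(H, Y) = (-3 + Y)/(92 + H)
1/(19493 + ((-28170 + 27155) + x(120, w(-9, 2)))) = 1/(19493 + ((-28170 + 27155) + (-3 + 0)/(92 + 120))) = 1/(19493 + (-1015 - 3/212)) = 1/(19493 - 215183/212) = 1/(3917333/212) = 212/3917333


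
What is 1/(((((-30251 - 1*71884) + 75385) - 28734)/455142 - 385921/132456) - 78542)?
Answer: -3349238264/263066038289115 ≈ -1.2732e-5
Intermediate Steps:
1/(((((-30251 - 1*71884) + 75385) - 28734)/455142 - 385921/132456) - 78542) = 1/(((((-30251 - 71884) + 75385) - 28734)*(1/455142) - 385921*1/132456) - 78542) = 1/((((-102135 + 75385) - 28734)*(1/455142) - 385921/132456) - 78542) = 1/(((-26750 - 28734)*(1/455142) - 385921/132456) - 78542) = 1/((-55484*1/455142 - 385921/132456) - 78542) = 1/((-27742/227571 - 385921/132456) - 78542) = 1/(-10166558027/3349238264 - 78542) = 1/(-263066038289115/3349238264) = -3349238264/263066038289115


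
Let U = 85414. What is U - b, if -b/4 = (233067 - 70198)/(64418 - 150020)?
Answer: 3655478876/42801 ≈ 85406.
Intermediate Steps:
b = 325738/42801 (b = -4*(233067 - 70198)/(64418 - 150020) = -651476/(-85602) = -651476*(-1)/85602 = -4*(-162869/85602) = 325738/42801 ≈ 7.6105)
U - b = 85414 - 1*325738/42801 = 85414 - 325738/42801 = 3655478876/42801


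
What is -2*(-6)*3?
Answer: 36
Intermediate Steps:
-2*(-6)*3 = 12*3 = 36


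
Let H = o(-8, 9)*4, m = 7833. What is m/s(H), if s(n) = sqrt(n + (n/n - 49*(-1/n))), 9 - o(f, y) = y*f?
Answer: 140994*sqrt(105349)/105349 ≈ 434.40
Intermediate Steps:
o(f, y) = 9 - f*y (o(f, y) = 9 - y*f = 9 - f*y)
H = 324 (H = (9 - 1*(-8)*9)*4 = (9 + 72)*4 = 81*4 = 324)
s(n) = sqrt(1 + n + 49/n) (s(n) = sqrt(n + (1 - (-49)/n)) = sqrt(n + (1 + 49/n)) = sqrt(1 + n + 49/n))
m/s(H) = 7833/(sqrt(1 + 324 + 49/324)) = 7833/(sqrt(105349/324)) = 7833/((sqrt(105349)/18)) = 7833*(18*sqrt(105349)/105349) = 140994*sqrt(105349)/105349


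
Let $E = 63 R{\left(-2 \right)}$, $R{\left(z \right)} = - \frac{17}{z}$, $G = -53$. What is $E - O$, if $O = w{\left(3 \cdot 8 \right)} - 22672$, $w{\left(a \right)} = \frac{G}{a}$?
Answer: $\frac{557033}{24} \approx 23210.0$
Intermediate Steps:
$w{\left(a \right)} = - \frac{53}{a}$
$O = - \frac{544181}{24}$ ($O = - \frac{53}{3 \cdot 8} - 22672 = - \frac{53}{24} - 22672 = - \frac{544181}{24} \approx -22674.0$)
$E = \frac{1071}{2}$ ($E = 63 \left(- \frac{17}{-2}\right) = 63 \left(\left(-17\right) \left(- \frac{1}{2}\right)\right) = 63 \cdot \frac{17}{2} = \frac{1071}{2} \approx 535.5$)
$E - O = \frac{1071}{2} - - \frac{544181}{24} = \frac{1071}{2} + \frac{544181}{24} = \frac{557033}{24}$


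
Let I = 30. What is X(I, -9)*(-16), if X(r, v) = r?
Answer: -480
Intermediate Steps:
X(I, -9)*(-16) = 30*(-16) = -480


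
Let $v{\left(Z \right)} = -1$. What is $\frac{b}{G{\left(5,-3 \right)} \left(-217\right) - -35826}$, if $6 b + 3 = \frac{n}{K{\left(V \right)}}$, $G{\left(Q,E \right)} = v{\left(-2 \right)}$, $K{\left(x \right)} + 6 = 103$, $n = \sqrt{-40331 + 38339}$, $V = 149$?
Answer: $- \frac{1}{72086} + \frac{i \sqrt{498}}{10488513} \approx -1.3872 \cdot 10^{-5} + 2.1277 \cdot 10^{-6} i$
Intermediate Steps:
$n = 2 i \sqrt{498}$ ($n = \sqrt{-1992} = 2 i \sqrt{498} \approx 44.632 i$)
$K{\left(x \right)} = 97$ ($K{\left(x \right)} = -6 + 103 = 97$)
$G{\left(Q,E \right)} = -1$
$b = - \frac{1}{2} + \frac{i \sqrt{498}}{291}$ ($b = - \frac{1}{2} + \frac{2 i \sqrt{498} \cdot \frac{1}{97}}{6} = - \frac{1}{2} + \frac{\frac{2}{97} i \sqrt{498}}{6} = - \frac{1}{2} + \frac{i \sqrt{498}}{291} \approx -0.5 + 0.076687 i$)
$\frac{b}{G{\left(5,-3 \right)} \left(-217\right) - -35826} = \frac{- \frac{1}{2} + \frac{i \sqrt{498}}{291}}{\left(-1\right) \left(-217\right) - -35826} = \frac{- \frac{1}{2} + \frac{i \sqrt{498}}{291}}{217 + 35826} = \frac{- \frac{1}{2} + \frac{i \sqrt{498}}{291}}{36043} = \left(- \frac{1}{2} + \frac{i \sqrt{498}}{291}\right) \frac{1}{36043} = - \frac{1}{72086} + \frac{i \sqrt{498}}{10488513}$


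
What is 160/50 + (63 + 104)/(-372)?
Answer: 5117/1860 ≈ 2.7511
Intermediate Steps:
160/50 + (63 + 104)/(-372) = 160*(1/50) + 167*(-1/372) = 16/5 - 167/372 = 5117/1860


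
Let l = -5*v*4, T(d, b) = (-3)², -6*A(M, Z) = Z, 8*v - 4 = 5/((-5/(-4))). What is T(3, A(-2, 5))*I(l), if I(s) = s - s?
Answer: 0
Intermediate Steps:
v = 1 (v = ½ + (5/((-5/(-4))))/8 = ½ + (5/((-5*(-¼))))/8 = ½ + (5/(5/4))/8 = ½ + (5*(⅘))/8 = ½ + (⅛)*4 = ½ + ½ = 1)
A(M, Z) = -Z/6
T(d, b) = 9
l = -20 (l = -5*1*4 = -5*4 = -20)
I(s) = 0
T(3, A(-2, 5))*I(l) = 9*0 = 0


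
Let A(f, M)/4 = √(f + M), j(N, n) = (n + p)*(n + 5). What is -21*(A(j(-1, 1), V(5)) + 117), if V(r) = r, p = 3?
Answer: -2457 - 84*√29 ≈ -2909.4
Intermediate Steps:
j(N, n) = (3 + n)*(5 + n) (j(N, n) = (n + 3)*(n + 5) = (3 + n)*(5 + n))
A(f, M) = 4*√(M + f) (A(f, M) = 4*√(f + M) = 4*√(M + f))
-21*(A(j(-1, 1), V(5)) + 117) = -21*(4*√(5 + (15 + 1² + 8*1)) + 117) = -21*(4*√(5 + (15 + 1 + 8)) + 117) = -21*(4*√(5 + 24) + 117) = -21*(4*√29 + 117) = -21*(117 + 4*√29) = -2457 - 84*√29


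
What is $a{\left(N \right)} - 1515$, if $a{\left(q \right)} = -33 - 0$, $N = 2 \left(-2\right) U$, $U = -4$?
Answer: $-1548$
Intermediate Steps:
$N = 16$ ($N = 2 \left(-2\right) \left(-4\right) = \left(-4\right) \left(-4\right) = 16$)
$a{\left(q \right)} = -33$ ($a{\left(q \right)} = -33 + 0 = -33$)
$a{\left(N \right)} - 1515 = -33 - 1515 = -1548$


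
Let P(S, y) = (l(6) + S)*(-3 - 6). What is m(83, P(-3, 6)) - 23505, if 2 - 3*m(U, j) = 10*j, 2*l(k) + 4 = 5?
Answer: -70738/3 ≈ -23579.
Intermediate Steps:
l(k) = ½ (l(k) = -2 + (½)*5 = -2 + 5/2 = ½)
P(S, y) = -9/2 - 9*S (P(S, y) = (½ + S)*(-3 - 6) = (½ + S)*(-9) = -9/2 - 9*S)
m(U, j) = ⅔ - 10*j/3
m(83, P(-3, 6)) - 23505 = (⅔ - 10*(-9/2 - 9*(-3))/3) - 23505 = (⅔ - 10*(-9/2 + 27)/3) - 23505 = (⅔ - 10/3*45/2) - 23505 = (⅔ - 75) - 23505 = -223/3 - 23505 = -70738/3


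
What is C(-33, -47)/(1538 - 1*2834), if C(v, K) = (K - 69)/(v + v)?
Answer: -29/21384 ≈ -0.0013562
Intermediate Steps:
C(v, K) = (-69 + K)/(2*v) (C(v, K) = (-69 + K)/((2*v)) = (-69 + K)*(1/(2*v)) = (-69 + K)/(2*v))
C(-33, -47)/(1538 - 1*2834) = ((½)*(-69 - 47)/(-33))/(1538 - 1*2834) = ((½)*(-1/33)*(-116))/(1538 - 2834) = (58/33)/(-1296) = (58/33)*(-1/1296) = -29/21384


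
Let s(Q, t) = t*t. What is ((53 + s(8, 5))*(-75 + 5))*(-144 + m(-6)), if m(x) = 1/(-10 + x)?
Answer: 3146325/4 ≈ 7.8658e+5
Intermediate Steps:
s(Q, t) = t²
((53 + s(8, 5))*(-75 + 5))*(-144 + m(-6)) = ((53 + 5²)*(-75 + 5))*(-144 + 1/(-10 - 6)) = ((53 + 25)*(-70))*(-144 + 1/(-16)) = (78*(-70))*(-144 - 1/16) = -5460*(-2305/16) = 3146325/4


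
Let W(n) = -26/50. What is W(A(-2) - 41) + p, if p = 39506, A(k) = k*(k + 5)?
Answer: 987637/25 ≈ 39506.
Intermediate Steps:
A(k) = k*(5 + k)
W(n) = -13/25 (W(n) = -26*1/50 = -13/25)
W(A(-2) - 41) + p = -13/25 + 39506 = 987637/25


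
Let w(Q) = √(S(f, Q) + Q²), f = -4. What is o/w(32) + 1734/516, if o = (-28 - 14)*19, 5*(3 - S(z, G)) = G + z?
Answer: 289/86 - 798*√25535/5107 ≈ -21.609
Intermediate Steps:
S(z, G) = 3 - G/5 - z/5 (S(z, G) = 3 - (G + z)/5 = 3 + (-G/5 - z/5) = 3 - G/5 - z/5)
w(Q) = √(19/5 + Q² - Q/5) (w(Q) = √((3 - Q/5 - ⅕*(-4)) + Q²) = √((3 - Q/5 + ⅘) + Q²) = √((19/5 - Q/5) + Q²) = √(19/5 + Q² - Q/5))
o = -798 (o = -42*19 = -798)
o/w(32) + 1734/516 = -798*5/√(95 - 5*32 + 25*32²) + 1734/516 = -798*5/√(95 - 160 + 25*1024) + 1734*(1/516) = -798*5/√(95 - 160 + 25600) + 289/86 = -798*√25535/5107 + 289/86 = 289/86 - 798*√25535/5107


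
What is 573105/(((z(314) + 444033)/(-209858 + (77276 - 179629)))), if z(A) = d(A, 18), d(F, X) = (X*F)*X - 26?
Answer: -178929685155/545743 ≈ -3.2786e+5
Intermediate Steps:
d(F, X) = -26 + F*X² (d(F, X) = (F*X)*X - 26 = F*X² - 26 = -26 + F*X²)
z(A) = -26 + 324*A (z(A) = -26 + A*18² = -26 + A*324 = -26 + 324*A)
573105/(((z(314) + 444033)/(-209858 + (77276 - 179629)))) = 573105/((((-26 + 324*314) + 444033)/(-209858 + (77276 - 179629)))) = 573105/((((-26 + 101736) + 444033)/(-209858 - 102353))) = 573105/(((101710 + 444033)/(-312211))) = 573105/((545743*(-1/312211))) = 573105/(-545743/312211) = 573105*(-312211/545743) = -178929685155/545743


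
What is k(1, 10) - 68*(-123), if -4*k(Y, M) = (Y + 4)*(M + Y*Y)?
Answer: 33401/4 ≈ 8350.3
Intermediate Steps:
k(Y, M) = -(4 + Y)*(M + Y²)/4 (k(Y, M) = -(Y + 4)*(M + Y*Y)/4 = -(4 + Y)*(M + Y²)/4)
k(1, 10) - 68*(-123) = (-1*10 - 1*1² - ¼*1³ - ¼*10*1) - 68*(-123) = (-10 - 1*1 - ¼*1 - 5/2) + 8364 = (-10 - 1 - ¼ - 5/2) + 8364 = -55/4 + 8364 = 33401/4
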